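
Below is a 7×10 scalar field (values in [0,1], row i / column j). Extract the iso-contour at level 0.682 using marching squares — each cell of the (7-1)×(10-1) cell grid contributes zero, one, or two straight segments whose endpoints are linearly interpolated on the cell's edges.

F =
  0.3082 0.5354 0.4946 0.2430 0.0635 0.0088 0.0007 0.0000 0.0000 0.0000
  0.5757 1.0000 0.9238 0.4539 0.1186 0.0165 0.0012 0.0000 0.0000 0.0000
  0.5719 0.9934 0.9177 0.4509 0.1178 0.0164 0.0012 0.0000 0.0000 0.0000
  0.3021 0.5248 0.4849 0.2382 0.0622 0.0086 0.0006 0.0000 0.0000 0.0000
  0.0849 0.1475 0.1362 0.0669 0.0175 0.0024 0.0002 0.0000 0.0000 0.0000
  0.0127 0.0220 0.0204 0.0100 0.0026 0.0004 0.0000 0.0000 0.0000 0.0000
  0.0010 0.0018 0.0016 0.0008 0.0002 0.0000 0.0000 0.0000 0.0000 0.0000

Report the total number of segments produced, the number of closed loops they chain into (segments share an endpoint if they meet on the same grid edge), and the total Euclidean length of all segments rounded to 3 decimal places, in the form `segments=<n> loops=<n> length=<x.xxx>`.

cell (0,0): code 0100 → (0.316,1.000)–(1.000,0.251)
cell (0,1): code 1100 → (0.437,2.000)–(0.316,1.000)
cell (0,2): code 1000 → (1.000,2.515)–(0.437,2.000)
cell (1,0): code 0110 → (1.000,0.251)–(2.000,0.261)
cell (1,2): code 1001 → (2.000,2.505)–(1.000,2.515)
cell (2,0): code 0010 → (2.000,0.261)–(2.665,1.000)
cell (2,1): code 0011 → (2.665,1.000)–(2.545,2.000)
cell (2,2): code 0001 → (2.545,2.000)–(2.000,2.505)
total: 8 segments, chained into 1 closed loop(s), length Σ = 7.528905

segments=8 loops=1 length=7.529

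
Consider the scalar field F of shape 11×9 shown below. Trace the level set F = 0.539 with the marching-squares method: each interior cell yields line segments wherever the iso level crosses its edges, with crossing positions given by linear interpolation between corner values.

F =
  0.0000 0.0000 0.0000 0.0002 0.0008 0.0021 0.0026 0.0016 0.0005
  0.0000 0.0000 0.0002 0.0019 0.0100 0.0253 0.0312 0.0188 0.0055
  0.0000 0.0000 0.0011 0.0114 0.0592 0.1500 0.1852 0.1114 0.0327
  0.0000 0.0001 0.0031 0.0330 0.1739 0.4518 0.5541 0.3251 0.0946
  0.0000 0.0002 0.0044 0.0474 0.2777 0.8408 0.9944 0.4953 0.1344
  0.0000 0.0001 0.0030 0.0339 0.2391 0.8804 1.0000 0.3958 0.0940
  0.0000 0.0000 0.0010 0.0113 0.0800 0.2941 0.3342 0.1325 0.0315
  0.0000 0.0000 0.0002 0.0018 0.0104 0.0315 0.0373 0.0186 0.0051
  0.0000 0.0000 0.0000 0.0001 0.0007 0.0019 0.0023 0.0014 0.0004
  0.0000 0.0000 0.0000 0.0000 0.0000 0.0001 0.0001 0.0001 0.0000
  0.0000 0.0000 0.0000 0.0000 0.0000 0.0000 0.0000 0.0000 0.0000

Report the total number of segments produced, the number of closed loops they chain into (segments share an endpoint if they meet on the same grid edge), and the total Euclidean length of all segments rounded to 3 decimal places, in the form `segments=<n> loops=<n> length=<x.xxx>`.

segments=10 loops=1 length=8.202

cell (2,5): code 0100 → (2.959,6.000)–(3.000,5.852)
cell (2,6): code 1000 → (3.000,6.066)–(2.959,6.000)
cell (3,4): code 0100 → (3.224,5.000)–(4.000,4.464)
cell (3,5): code 1110 → (3.000,5.852)–(3.224,5.000)
cell (3,6): code 1001 → (4.000,6.912)–(3.000,6.066)
cell (4,4): code 0110 → (4.000,4.464)–(5.000,4.468)
cell (4,6): code 1001 → (5.000,6.763)–(4.000,6.912)
cell (5,4): code 0010 → (5.000,4.468)–(5.582,5.000)
cell (5,5): code 0011 → (5.582,5.000)–(5.692,6.000)
cell (5,6): code 0001 → (5.692,6.000)–(5.000,6.763)
total: 10 segments, chained into 1 closed loop(s), length Σ = 8.201756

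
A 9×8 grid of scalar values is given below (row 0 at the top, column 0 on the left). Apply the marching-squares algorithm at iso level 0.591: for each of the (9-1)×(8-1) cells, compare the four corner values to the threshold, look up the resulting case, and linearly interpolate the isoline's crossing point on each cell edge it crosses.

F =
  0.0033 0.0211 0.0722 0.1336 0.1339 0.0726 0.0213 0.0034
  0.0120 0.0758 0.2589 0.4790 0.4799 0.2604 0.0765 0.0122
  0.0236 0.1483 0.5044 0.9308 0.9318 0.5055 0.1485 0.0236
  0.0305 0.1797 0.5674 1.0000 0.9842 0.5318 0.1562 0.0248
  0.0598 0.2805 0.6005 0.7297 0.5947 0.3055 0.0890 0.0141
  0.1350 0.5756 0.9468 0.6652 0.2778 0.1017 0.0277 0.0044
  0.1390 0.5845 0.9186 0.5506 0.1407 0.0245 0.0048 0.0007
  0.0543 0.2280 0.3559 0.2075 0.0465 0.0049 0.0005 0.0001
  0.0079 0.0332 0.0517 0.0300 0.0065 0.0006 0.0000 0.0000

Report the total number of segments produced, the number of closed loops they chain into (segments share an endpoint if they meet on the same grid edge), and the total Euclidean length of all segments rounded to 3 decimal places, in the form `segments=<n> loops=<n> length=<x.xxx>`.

cell (1,2): code 0100 → (1.248,3.000)–(2.000,2.203)
cell (1,3): code 1100 → (1.246,4.000)–(1.248,3.000)
cell (1,4): code 1000 → (2.000,4.799)–(1.246,4.000)
cell (2,2): code 0110 → (2.000,2.203)–(3.000,2.055)
cell (2,4): code 1001 → (3.000,4.869)–(2.000,4.799)
cell (3,1): code 0100 → (3.713,2.000)–(4.000,1.970)
cell (3,2): code 1110 → (3.000,2.055)–(3.713,2.000)
cell (3,4): code 1001 → (4.000,4.013)–(3.000,4.869)
cell (4,1): code 0110 → (4.000,1.970)–(5.000,1.041)
cell (4,3): code 1011 → (5.000,3.192)–(4.012,4.000)
cell (4,4): code 0001 → (4.012,4.000)–(4.000,4.013)
cell (5,1): code 0110 → (5.000,1.041)–(6.000,1.019)
cell (5,2): code 1011 → (6.000,2.890)–(5.647,3.000)
cell (5,3): code 0001 → (5.647,3.000)–(5.000,3.192)
cell (6,1): code 0010 → (6.000,1.019)–(6.582,2.000)
cell (6,2): code 0001 → (6.582,2.000)–(6.000,2.890)
total: 16 segments, chained into 1 closed loop(s), length Σ = 14.436098

segments=16 loops=1 length=14.436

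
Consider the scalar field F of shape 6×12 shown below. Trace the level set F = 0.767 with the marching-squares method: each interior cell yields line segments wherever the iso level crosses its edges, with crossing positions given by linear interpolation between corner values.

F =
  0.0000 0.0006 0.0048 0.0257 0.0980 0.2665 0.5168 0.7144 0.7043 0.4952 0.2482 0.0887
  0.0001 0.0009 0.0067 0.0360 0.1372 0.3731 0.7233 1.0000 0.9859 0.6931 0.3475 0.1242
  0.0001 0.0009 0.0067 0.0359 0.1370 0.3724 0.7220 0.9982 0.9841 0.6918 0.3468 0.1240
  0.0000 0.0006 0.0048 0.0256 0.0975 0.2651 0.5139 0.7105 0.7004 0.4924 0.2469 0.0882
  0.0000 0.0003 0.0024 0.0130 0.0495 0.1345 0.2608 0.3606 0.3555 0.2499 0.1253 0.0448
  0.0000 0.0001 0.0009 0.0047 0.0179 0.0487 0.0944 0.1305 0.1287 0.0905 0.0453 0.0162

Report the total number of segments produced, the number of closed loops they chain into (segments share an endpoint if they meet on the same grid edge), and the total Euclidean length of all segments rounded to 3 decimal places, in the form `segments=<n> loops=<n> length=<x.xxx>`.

segments=8 loops=1 length=8.479

cell (0,6): code 0100 → (0.184,7.000)–(1.000,6.158)
cell (0,7): code 1100 → (0.223,8.000)–(0.184,7.000)
cell (0,8): code 1000 → (1.000,8.748)–(0.223,8.000)
cell (1,6): code 0110 → (1.000,6.158)–(2.000,6.163)
cell (1,8): code 1001 → (2.000,8.743)–(1.000,8.748)
cell (2,6): code 0010 → (2.000,6.163)–(2.804,7.000)
cell (2,7): code 0011 → (2.804,7.000)–(2.765,8.000)
cell (2,8): code 0001 → (2.765,8.000)–(2.000,8.743)
total: 8 segments, chained into 1 closed loop(s), length Σ = 8.479267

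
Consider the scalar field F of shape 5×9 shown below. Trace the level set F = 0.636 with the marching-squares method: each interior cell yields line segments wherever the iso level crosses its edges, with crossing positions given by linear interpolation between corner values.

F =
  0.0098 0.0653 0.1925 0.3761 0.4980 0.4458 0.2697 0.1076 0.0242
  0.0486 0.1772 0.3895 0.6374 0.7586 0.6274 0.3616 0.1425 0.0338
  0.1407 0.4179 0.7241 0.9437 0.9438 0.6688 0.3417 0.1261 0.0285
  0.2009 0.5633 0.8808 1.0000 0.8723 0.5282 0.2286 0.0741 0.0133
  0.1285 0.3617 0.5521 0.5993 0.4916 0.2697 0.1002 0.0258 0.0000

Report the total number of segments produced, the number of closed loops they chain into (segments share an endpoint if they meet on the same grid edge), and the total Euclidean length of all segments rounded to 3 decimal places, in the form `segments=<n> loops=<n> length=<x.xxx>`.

segments=14 loops=1 length=11.045

cell (0,2): code 0100 → (0.995,3.000)–(1.000,2.994)
cell (0,3): code 1100 → (0.530,4.000)–(0.995,3.000)
cell (0,4): code 1000 → (1.000,4.934)–(0.530,4.000)
cell (1,1): code 0100 → (1.737,2.000)–(2.000,1.712)
cell (1,2): code 1110 → (1.000,2.994)–(1.737,2.000)
cell (1,4): code 1101 → (1.208,5.000)–(1.000,4.934)
cell (1,5): code 1000 → (2.000,5.100)–(1.208,5.000)
cell (2,1): code 0110 → (2.000,1.712)–(3.000,1.229)
cell (2,4): code 1011 → (3.000,4.687)–(2.233,5.000)
cell (2,5): code 0001 → (2.233,5.000)–(2.000,5.100)
cell (3,1): code 0010 → (3.000,1.229)–(3.745,2.000)
cell (3,2): code 0011 → (3.745,2.000)–(3.908,3.000)
cell (3,3): code 0011 → (3.908,3.000)–(3.621,4.000)
cell (3,4): code 0001 → (3.621,4.000)–(3.000,4.687)
total: 14 segments, chained into 1 closed loop(s), length Σ = 11.045147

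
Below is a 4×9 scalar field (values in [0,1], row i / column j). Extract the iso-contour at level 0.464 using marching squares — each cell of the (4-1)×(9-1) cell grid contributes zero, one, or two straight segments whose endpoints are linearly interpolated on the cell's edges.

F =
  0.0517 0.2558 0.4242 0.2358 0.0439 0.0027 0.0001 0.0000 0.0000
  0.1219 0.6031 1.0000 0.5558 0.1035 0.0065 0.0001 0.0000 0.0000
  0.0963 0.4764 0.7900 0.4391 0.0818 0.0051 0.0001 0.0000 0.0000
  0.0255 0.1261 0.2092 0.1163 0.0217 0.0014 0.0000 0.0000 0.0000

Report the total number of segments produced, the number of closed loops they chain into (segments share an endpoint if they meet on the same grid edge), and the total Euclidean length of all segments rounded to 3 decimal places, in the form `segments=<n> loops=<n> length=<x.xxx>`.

segments=10 loops=1 length=7.500

cell (0,0): code 0100 → (0.599,1.000)–(1.000,0.711)
cell (0,1): code 1100 → (0.069,2.000)–(0.599,1.000)
cell (0,2): code 1100 → (0.713,3.000)–(0.069,2.000)
cell (0,3): code 1000 → (1.000,3.203)–(0.713,3.000)
cell (1,0): code 0110 → (1.000,0.711)–(2.000,0.967)
cell (1,2): code 1011 → (2.000,2.929)–(1.787,3.000)
cell (1,3): code 0001 → (1.787,3.000)–(1.000,3.203)
cell (2,0): code 0010 → (2.000,0.967)–(2.035,1.000)
cell (2,1): code 0011 → (2.035,1.000)–(2.561,2.000)
cell (2,2): code 0001 → (2.561,2.000)–(2.000,2.929)
total: 10 segments, chained into 1 closed loop(s), length Σ = 7.499754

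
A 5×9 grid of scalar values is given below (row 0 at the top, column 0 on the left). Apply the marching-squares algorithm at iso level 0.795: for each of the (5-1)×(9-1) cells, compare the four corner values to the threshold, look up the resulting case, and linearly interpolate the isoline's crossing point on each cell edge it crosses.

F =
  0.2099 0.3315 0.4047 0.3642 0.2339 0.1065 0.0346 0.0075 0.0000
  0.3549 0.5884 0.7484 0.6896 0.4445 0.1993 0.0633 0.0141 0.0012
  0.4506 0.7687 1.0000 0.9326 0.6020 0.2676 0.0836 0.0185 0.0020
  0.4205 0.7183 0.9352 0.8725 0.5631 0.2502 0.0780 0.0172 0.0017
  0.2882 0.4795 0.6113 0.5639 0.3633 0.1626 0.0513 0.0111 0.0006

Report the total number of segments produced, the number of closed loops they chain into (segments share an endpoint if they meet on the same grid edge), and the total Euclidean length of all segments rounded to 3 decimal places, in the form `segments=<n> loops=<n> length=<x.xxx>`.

cell (1,1): code 0100 → (1.185,2.000)–(2.000,1.114)
cell (1,2): code 1100 → (1.434,3.000)–(1.185,2.000)
cell (1,3): code 1000 → (2.000,3.416)–(1.434,3.000)
cell (2,1): code 0110 → (2.000,1.114)–(3.000,1.354)
cell (2,3): code 1001 → (3.000,3.250)–(2.000,3.416)
cell (3,1): code 0010 → (3.000,1.354)–(3.433,2.000)
cell (3,2): code 0011 → (3.433,2.000)–(3.251,3.000)
cell (3,3): code 0001 → (3.251,3.000)–(3.000,3.250)
total: 8 segments, chained into 1 closed loop(s), length Σ = 7.128109

segments=8 loops=1 length=7.128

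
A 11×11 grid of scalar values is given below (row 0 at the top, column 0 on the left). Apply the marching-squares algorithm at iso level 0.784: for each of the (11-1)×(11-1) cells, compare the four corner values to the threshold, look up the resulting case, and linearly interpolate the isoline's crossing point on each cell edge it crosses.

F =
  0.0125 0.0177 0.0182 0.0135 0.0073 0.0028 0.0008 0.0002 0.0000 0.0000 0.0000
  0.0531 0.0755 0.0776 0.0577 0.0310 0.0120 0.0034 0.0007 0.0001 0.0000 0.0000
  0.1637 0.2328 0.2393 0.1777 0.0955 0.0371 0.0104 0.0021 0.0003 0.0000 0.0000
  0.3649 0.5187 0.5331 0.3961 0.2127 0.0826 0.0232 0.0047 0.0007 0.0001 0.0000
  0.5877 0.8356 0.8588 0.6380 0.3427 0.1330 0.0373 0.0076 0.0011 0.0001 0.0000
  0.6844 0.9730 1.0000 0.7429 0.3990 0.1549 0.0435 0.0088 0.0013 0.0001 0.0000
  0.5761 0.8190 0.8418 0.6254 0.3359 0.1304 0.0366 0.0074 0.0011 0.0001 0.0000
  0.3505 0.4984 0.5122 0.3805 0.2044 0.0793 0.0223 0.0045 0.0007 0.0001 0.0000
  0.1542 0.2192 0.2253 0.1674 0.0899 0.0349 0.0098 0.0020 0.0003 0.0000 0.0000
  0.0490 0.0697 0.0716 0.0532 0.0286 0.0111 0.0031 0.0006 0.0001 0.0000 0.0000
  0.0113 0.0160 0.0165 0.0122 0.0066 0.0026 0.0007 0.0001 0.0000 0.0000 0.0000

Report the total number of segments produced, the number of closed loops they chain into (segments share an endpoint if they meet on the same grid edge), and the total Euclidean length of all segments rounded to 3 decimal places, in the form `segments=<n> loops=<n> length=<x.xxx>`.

cell (3,0): code 0100 → (3.837,1.000)–(4.000,0.792)
cell (3,1): code 1100 → (3.770,2.000)–(3.837,1.000)
cell (3,2): code 1000 → (4.000,2.339)–(3.770,2.000)
cell (4,0): code 0110 → (4.000,0.792)–(5.000,0.345)
cell (4,2): code 1001 → (5.000,2.840)–(4.000,2.339)
cell (5,0): code 0110 → (5.000,0.345)–(6.000,0.856)
cell (5,2): code 1001 → (6.000,2.267)–(5.000,2.840)
cell (6,0): code 0010 → (6.000,0.856)–(6.109,1.000)
cell (6,1): code 0011 → (6.109,1.000)–(6.175,2.000)
cell (6,2): code 0001 → (6.175,2.000)–(6.000,2.267)
total: 10 segments, chained into 1 closed loop(s), length Σ = 7.667619

segments=10 loops=1 length=7.668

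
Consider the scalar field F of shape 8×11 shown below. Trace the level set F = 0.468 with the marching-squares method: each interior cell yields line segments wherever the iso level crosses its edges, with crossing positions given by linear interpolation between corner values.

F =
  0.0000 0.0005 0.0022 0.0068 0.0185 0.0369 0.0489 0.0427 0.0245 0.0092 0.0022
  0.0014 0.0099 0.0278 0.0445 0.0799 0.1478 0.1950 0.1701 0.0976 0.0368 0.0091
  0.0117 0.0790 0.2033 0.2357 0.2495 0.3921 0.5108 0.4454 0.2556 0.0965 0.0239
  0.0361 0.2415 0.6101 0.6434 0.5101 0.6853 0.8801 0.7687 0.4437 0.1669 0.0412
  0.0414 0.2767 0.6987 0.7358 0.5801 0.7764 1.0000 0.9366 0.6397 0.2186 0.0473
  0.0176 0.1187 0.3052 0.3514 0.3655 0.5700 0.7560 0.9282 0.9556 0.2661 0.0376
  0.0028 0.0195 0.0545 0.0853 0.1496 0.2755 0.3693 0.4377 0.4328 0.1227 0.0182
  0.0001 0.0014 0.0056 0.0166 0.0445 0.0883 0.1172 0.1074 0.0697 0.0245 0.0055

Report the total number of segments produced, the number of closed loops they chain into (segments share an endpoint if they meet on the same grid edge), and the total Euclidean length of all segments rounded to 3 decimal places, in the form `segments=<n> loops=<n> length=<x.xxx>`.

cell (1,5): code 0100 → (1.864,6.000)–(2.000,5.639)
cell (1,6): code 1000 → (2.000,6.654)–(1.864,6.000)
cell (2,1): code 0100 → (2.651,2.000)–(3.000,1.614)
cell (2,2): code 1100 → (2.570,3.000)–(2.651,2.000)
cell (2,3): code 1100 → (2.838,4.000)–(2.570,3.000)
cell (2,4): code 1100 → (2.259,5.000)–(2.838,4.000)
cell (2,5): code 1110 → (2.000,5.639)–(2.259,5.000)
cell (2,6): code 1101 → (2.070,7.000)–(2.000,6.654)
cell (2,7): code 1000 → (3.000,7.925)–(2.070,7.000)
cell (3,1): code 0110 → (3.000,1.614)–(4.000,1.453)
cell (3,7): code 1101 → (3.124,8.000)–(3.000,7.925)
cell (3,8): code 1000 → (4.000,8.408)–(3.124,8.000)
cell (4,1): code 0010 → (4.000,1.453)–(4.586,2.000)
cell (4,2): code 0011 → (4.586,2.000)–(4.697,3.000)
cell (4,3): code 0011 → (4.697,3.000)–(4.522,4.000)
cell (4,4): code 0111 → (4.522,4.000)–(5.000,4.501)
cell (4,8): code 1001 → (5.000,8.707)–(4.000,8.408)
cell (5,4): code 0010 → (5.000,4.501)–(5.346,5.000)
cell (5,5): code 0011 → (5.346,5.000)–(5.745,6.000)
cell (5,6): code 0011 → (5.745,6.000)–(5.938,7.000)
cell (5,7): code 0011 → (5.938,7.000)–(5.933,8.000)
cell (5,8): code 0001 → (5.933,8.000)–(5.000,8.707)
total: 22 segments, chained into 1 closed loop(s), length Σ = 18.678262

segments=22 loops=1 length=18.678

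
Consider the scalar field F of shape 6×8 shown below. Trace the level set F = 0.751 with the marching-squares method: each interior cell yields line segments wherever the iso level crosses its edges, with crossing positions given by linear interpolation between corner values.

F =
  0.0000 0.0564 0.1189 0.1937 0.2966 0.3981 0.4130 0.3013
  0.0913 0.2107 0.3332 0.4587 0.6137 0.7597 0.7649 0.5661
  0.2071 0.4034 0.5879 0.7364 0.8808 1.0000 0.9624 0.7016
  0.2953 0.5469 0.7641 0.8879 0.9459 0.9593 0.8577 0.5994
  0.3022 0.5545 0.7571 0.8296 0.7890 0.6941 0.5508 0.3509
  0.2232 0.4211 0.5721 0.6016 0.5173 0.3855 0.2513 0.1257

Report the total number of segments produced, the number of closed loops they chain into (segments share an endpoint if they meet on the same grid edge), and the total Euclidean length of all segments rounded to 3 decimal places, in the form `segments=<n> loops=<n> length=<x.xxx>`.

cell (0,4): code 0100 → (0.976,5.000)–(1.000,4.940)
cell (0,5): code 1100 → (0.961,6.000)–(0.976,5.000)
cell (0,6): code 1000 → (1.000,6.070)–(0.961,6.000)
cell (1,3): code 0100 → (1.514,4.000)–(2.000,3.101)
cell (1,4): code 1110 → (1.000,4.940)–(1.514,4.000)
cell (1,6): code 1001 → (2.000,6.811)–(1.000,6.070)
cell (2,1): code 0100 → (2.926,2.000)–(3.000,1.940)
cell (2,2): code 1100 → (2.096,3.000)–(2.926,2.000)
cell (2,3): code 1110 → (2.000,3.101)–(2.096,3.000)
cell (2,6): code 1001 → (3.000,6.413)–(2.000,6.811)
cell (3,1): code 0110 → (3.000,1.940)–(4.000,1.970)
cell (3,4): code 1011 → (4.000,4.400)–(3.785,5.000)
cell (3,5): code 0011 → (3.785,5.000)–(3.348,6.000)
cell (3,6): code 0001 → (3.348,6.000)–(3.000,6.413)
cell (4,1): code 0010 → (4.000,1.970)–(4.033,2.000)
cell (4,2): code 0011 → (4.033,2.000)–(4.345,3.000)
cell (4,3): code 0011 → (4.345,3.000)–(4.140,4.000)
cell (4,4): code 0001 → (4.140,4.000)–(4.000,4.400)
total: 18 segments, chained into 1 closed loop(s), length Σ = 12.899174

segments=18 loops=1 length=12.899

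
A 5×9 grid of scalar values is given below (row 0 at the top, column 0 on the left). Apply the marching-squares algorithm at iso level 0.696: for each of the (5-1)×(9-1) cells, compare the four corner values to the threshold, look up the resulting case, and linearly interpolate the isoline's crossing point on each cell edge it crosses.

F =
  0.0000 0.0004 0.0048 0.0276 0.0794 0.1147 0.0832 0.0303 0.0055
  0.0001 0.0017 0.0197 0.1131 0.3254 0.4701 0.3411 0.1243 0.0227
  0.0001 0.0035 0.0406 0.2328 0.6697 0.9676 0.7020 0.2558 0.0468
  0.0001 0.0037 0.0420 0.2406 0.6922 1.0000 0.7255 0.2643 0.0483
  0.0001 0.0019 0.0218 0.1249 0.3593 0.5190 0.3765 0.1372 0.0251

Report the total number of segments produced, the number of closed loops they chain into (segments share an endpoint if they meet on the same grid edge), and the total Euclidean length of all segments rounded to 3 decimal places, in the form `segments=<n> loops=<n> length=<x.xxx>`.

cell (1,4): code 0100 → (1.454,5.000)–(2.000,4.088)
cell (1,5): code 1100 → (1.983,6.000)–(1.454,5.000)
cell (1,6): code 1000 → (2.000,6.013)–(1.983,6.000)
cell (2,4): code 0110 → (2.000,4.088)–(3.000,4.012)
cell (2,6): code 1001 → (3.000,6.064)–(2.000,6.013)
cell (3,4): code 0010 → (3.000,4.012)–(3.632,5.000)
cell (3,5): code 0011 → (3.632,5.000)–(3.085,6.000)
cell (3,6): code 0001 → (3.085,6.000)–(3.000,6.064)
total: 8 segments, chained into 1 closed loop(s), length Σ = 6.638277

segments=8 loops=1 length=6.638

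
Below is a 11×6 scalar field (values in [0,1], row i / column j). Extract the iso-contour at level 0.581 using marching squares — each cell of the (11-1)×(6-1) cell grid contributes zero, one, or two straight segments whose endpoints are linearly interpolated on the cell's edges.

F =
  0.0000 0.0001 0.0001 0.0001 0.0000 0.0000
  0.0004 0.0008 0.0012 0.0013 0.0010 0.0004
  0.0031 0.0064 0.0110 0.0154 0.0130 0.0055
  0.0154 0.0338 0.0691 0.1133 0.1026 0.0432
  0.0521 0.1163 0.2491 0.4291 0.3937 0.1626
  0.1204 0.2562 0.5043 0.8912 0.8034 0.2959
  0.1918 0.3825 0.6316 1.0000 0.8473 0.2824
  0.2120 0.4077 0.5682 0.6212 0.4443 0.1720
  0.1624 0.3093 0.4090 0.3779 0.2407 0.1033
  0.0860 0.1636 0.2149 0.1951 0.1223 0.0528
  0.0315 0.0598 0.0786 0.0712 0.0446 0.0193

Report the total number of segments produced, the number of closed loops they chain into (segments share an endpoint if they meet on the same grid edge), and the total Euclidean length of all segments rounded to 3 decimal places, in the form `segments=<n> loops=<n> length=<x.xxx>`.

segments=12 loops=1 length=8.684

cell (4,2): code 0100 → (4.329,3.000)–(5.000,2.198)
cell (4,3): code 1100 → (4.457,4.000)–(4.329,3.000)
cell (4,4): code 1000 → (5.000,4.438)–(4.457,4.000)
cell (5,1): code 0100 → (5.603,2.000)–(6.000,1.797)
cell (5,2): code 1110 → (5.000,2.198)–(5.603,2.000)
cell (5,4): code 1001 → (6.000,4.471)–(5.000,4.438)
cell (6,1): code 0010 → (6.000,1.797)–(6.798,2.000)
cell (6,2): code 0111 → (6.798,2.000)–(7.000,2.242)
cell (6,3): code 1011 → (7.000,3.227)–(6.661,4.000)
cell (6,4): code 0001 → (6.661,4.000)–(6.000,4.471)
cell (7,2): code 0010 → (7.000,2.242)–(7.165,3.000)
cell (7,3): code 0001 → (7.165,3.000)–(7.000,3.227)
total: 12 segments, chained into 1 closed loop(s), length Σ = 8.683976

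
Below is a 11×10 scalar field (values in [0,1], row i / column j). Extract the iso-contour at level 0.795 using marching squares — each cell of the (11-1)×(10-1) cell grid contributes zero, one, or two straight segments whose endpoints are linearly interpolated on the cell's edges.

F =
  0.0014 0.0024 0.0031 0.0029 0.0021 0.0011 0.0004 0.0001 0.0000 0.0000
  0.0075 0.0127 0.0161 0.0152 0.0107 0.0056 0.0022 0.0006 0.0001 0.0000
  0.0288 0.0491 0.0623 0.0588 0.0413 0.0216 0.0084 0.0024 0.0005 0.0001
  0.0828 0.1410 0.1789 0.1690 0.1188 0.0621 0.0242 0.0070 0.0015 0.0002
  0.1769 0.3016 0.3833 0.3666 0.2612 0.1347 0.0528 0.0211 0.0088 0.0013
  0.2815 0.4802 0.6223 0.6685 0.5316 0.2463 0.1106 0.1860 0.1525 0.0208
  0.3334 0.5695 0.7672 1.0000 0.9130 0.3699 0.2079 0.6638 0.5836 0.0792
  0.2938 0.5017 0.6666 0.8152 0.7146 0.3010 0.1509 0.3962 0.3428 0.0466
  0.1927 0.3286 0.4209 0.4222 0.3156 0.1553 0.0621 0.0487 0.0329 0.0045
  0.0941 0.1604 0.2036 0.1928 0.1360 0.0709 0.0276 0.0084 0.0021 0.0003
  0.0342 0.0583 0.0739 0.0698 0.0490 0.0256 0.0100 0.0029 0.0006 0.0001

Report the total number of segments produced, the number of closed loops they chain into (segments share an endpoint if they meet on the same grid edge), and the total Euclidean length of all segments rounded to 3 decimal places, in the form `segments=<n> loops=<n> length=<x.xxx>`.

cell (5,2): code 0100 → (5.382,3.000)–(6.000,2.119)
cell (5,3): code 1100 → (5.691,4.000)–(5.382,3.000)
cell (5,4): code 1000 → (6.000,4.217)–(5.691,4.000)
cell (6,2): code 0110 → (6.000,2.119)–(7.000,2.864)
cell (6,3): code 1011 → (7.000,3.201)–(6.595,4.000)
cell (6,4): code 0001 → (6.595,4.000)–(6.000,4.217)
cell (7,2): code 0010 → (7.000,2.864)–(7.051,3.000)
cell (7,3): code 0001 → (7.051,3.000)–(7.000,3.201)
total: 8 segments, chained into 1 closed loop(s), length Σ = 5.629417

segments=8 loops=1 length=5.629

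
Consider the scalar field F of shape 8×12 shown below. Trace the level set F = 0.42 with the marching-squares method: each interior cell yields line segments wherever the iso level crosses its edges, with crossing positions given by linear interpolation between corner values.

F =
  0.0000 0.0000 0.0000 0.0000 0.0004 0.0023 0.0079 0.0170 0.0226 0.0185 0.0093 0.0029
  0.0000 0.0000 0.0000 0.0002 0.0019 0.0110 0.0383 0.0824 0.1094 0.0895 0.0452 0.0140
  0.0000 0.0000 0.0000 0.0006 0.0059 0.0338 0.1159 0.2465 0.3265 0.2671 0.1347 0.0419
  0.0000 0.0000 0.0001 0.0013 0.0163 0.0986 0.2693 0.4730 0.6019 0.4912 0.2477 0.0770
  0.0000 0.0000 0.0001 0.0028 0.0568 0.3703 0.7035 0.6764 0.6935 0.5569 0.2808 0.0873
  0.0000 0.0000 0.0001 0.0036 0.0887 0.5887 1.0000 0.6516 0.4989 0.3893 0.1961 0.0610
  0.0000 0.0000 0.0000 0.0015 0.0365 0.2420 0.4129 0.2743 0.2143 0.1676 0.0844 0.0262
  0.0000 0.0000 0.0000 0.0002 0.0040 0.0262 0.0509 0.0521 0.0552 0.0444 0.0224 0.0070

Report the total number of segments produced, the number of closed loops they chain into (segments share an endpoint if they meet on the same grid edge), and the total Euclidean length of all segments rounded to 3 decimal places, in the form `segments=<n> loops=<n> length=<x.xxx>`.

segments=16 loops=1 length=12.846

cell (2,6): code 0100 → (2.766,7.000)–(3.000,6.740)
cell (2,7): code 1100 → (2.340,8.000)–(2.766,7.000)
cell (2,8): code 1100 → (2.682,9.000)–(2.340,8.000)
cell (2,9): code 1000 → (3.000,9.292)–(2.682,9.000)
cell (3,5): code 0100 → (3.347,6.000)–(4.000,5.149)
cell (3,6): code 1110 → (3.000,6.740)–(3.347,6.000)
cell (3,9): code 1001 → (4.000,9.496)–(3.000,9.292)
cell (4,4): code 0100 → (4.228,5.000)–(5.000,4.663)
cell (4,5): code 1110 → (4.000,5.149)–(4.228,5.000)
cell (4,8): code 1011 → (5.000,8.720)–(4.817,9.000)
cell (4,9): code 0001 → (4.817,9.000)–(4.000,9.496)
cell (5,4): code 0010 → (5.000,4.663)–(5.487,5.000)
cell (5,5): code 0011 → (5.487,5.000)–(5.988,6.000)
cell (5,6): code 0011 → (5.988,6.000)–(5.614,7.000)
cell (5,7): code 0011 → (5.614,7.000)–(5.277,8.000)
cell (5,8): code 0001 → (5.277,8.000)–(5.000,8.720)
total: 16 segments, chained into 1 closed loop(s), length Σ = 12.846350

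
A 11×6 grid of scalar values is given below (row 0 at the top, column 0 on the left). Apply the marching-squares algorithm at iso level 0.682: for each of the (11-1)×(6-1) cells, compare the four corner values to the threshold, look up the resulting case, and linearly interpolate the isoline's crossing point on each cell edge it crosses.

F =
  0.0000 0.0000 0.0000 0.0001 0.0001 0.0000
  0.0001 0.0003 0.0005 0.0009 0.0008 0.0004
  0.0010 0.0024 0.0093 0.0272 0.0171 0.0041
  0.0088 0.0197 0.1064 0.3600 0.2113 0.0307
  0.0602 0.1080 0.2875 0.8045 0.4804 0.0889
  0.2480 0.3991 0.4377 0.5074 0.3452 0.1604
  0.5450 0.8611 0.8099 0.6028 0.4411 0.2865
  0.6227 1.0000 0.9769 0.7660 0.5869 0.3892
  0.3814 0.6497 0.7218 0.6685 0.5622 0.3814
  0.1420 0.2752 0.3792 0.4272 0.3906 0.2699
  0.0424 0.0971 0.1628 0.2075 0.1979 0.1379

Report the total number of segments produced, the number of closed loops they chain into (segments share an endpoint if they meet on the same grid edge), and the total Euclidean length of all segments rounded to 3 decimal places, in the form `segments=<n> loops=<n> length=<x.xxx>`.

segments=16 loops=2 length=10.898

cell (3,2): code 0100 → (3.724,3.000)–(4.000,2.763)
cell (3,3): code 1000 → (4.000,3.378)–(3.724,3.000)
cell (4,2): code 0010 → (4.000,2.763)–(4.412,3.000)
cell (4,3): code 0001 → (4.412,3.000)–(4.000,3.378)
cell (5,0): code 0100 → (5.612,1.000)–(6.000,0.433)
cell (5,1): code 1100 → (5.656,2.000)–(5.612,1.000)
cell (5,2): code 1000 → (6.000,2.618)–(5.656,2.000)
cell (6,0): code 0110 → (6.000,0.433)–(7.000,0.157)
cell (6,2): code 1101 → (6.485,3.000)–(6.000,2.618)
cell (6,3): code 1000 → (7.000,3.469)–(6.485,3.000)
cell (7,0): code 0010 → (7.000,0.157)–(7.908,1.000)
cell (7,1): code 0111 → (7.908,1.000)–(8.000,1.448)
cell (7,2): code 1011 → (8.000,2.747)–(7.862,3.000)
cell (7,3): code 0001 → (7.862,3.000)–(7.000,3.469)
cell (8,1): code 0010 → (8.000,1.448)–(8.116,2.000)
cell (8,2): code 0001 → (8.116,2.000)–(8.000,2.747)
total: 16 segments, chained into 2 closed loop(s), length Σ = 10.897507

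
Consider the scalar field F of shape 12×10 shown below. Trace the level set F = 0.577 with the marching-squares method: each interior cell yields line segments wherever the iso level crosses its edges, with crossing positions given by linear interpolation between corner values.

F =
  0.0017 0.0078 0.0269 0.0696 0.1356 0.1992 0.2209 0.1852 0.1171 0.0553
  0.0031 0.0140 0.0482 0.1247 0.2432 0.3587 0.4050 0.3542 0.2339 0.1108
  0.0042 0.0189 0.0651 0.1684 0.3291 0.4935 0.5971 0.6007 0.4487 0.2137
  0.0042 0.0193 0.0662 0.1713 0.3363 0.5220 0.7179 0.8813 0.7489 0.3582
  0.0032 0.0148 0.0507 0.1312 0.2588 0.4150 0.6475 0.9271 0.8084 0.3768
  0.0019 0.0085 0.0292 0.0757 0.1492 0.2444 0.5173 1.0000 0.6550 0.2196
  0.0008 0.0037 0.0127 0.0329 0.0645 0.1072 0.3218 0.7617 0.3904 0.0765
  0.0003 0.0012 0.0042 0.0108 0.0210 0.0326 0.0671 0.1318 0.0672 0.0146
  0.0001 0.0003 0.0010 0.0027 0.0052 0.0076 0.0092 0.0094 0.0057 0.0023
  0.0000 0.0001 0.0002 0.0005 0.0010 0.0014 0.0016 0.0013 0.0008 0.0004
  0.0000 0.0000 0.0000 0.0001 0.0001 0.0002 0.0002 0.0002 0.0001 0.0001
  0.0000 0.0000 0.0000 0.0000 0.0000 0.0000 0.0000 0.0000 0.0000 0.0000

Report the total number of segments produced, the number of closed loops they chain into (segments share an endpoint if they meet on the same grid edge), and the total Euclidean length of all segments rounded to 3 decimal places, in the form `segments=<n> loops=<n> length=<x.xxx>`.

cell (1,5): code 0100 → (1.895,6.000)–(2.000,5.806)
cell (1,6): code 1100 → (1.904,7.000)–(1.895,6.000)
cell (1,7): code 1000 → (2.000,7.156)–(1.904,7.000)
cell (2,5): code 0110 → (2.000,5.806)–(3.000,5.281)
cell (2,7): code 1101 → (2.427,8.000)–(2.000,7.156)
cell (2,8): code 1000 → (3.000,8.440)–(2.427,8.000)
cell (3,5): code 0110 → (3.000,5.281)–(4.000,5.697)
cell (3,8): code 1001 → (4.000,8.536)–(3.000,8.440)
cell (4,5): code 0010 → (4.000,5.697)–(4.541,6.000)
cell (4,6): code 0111 → (4.541,6.000)–(5.000,6.124)
cell (4,8): code 1001 → (5.000,8.179)–(4.000,8.536)
cell (5,6): code 0110 → (5.000,6.124)–(6.000,6.580)
cell (5,7): code 1011 → (6.000,7.497)–(5.295,8.000)
cell (5,8): code 0001 → (5.295,8.000)–(5.000,8.179)
cell (6,6): code 0010 → (6.000,6.580)–(6.293,7.000)
cell (6,7): code 0001 → (6.293,7.000)–(6.000,7.497)
total: 16 segments, chained into 1 closed loop(s), length Σ = 11.846170

segments=16 loops=1 length=11.846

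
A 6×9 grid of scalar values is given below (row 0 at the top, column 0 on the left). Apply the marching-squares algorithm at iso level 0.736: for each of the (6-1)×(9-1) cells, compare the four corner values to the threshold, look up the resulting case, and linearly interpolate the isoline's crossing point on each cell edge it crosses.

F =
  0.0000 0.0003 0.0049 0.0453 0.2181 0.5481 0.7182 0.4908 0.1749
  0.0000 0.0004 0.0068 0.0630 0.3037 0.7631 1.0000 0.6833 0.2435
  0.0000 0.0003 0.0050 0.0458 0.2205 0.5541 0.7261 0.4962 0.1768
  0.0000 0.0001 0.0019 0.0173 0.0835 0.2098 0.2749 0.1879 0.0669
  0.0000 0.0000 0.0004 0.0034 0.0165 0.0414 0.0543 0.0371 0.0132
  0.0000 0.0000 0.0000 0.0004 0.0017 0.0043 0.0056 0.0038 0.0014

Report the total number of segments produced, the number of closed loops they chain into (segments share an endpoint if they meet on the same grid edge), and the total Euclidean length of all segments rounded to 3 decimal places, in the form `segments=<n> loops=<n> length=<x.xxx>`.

segments=6 loops=1 length=5.400

cell (0,4): code 0100 → (0.874,5.000)–(1.000,4.941)
cell (0,5): code 1100 → (0.063,6.000)–(0.874,5.000)
cell (0,6): code 1000 → (1.000,6.834)–(0.063,6.000)
cell (1,4): code 0010 → (1.000,4.941)–(1.130,5.000)
cell (1,5): code 0011 → (1.130,5.000)–(1.964,6.000)
cell (1,6): code 0001 → (1.964,6.000)–(1.000,6.834)
total: 6 segments, chained into 1 closed loop(s), length Σ = 5.399603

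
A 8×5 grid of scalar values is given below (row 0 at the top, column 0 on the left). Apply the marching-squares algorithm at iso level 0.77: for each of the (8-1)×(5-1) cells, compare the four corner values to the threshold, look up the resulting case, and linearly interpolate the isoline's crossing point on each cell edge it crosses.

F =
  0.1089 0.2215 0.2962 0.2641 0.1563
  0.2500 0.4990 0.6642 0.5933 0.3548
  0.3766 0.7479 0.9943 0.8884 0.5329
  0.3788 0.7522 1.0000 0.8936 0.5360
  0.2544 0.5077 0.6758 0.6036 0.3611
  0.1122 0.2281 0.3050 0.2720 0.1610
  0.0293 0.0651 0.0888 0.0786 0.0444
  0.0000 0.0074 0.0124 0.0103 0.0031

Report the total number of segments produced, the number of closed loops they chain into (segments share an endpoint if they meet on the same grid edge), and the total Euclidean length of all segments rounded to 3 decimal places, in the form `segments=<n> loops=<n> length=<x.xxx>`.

segments=8 loops=1 length=7.452

cell (1,1): code 0100 → (1.321,2.000)–(2.000,1.090)
cell (1,2): code 1100 → (1.599,3.000)–(1.321,2.000)
cell (1,3): code 1000 → (2.000,3.333)–(1.599,3.000)
cell (2,1): code 0110 → (2.000,1.090)–(3.000,1.072)
cell (2,3): code 1001 → (3.000,3.346)–(2.000,3.333)
cell (3,1): code 0010 → (3.000,1.072)–(3.709,2.000)
cell (3,2): code 0011 → (3.709,2.000)–(3.426,3.000)
cell (3,3): code 0001 → (3.426,3.000)–(3.000,3.346)
total: 8 segments, chained into 1 closed loop(s), length Σ = 7.451944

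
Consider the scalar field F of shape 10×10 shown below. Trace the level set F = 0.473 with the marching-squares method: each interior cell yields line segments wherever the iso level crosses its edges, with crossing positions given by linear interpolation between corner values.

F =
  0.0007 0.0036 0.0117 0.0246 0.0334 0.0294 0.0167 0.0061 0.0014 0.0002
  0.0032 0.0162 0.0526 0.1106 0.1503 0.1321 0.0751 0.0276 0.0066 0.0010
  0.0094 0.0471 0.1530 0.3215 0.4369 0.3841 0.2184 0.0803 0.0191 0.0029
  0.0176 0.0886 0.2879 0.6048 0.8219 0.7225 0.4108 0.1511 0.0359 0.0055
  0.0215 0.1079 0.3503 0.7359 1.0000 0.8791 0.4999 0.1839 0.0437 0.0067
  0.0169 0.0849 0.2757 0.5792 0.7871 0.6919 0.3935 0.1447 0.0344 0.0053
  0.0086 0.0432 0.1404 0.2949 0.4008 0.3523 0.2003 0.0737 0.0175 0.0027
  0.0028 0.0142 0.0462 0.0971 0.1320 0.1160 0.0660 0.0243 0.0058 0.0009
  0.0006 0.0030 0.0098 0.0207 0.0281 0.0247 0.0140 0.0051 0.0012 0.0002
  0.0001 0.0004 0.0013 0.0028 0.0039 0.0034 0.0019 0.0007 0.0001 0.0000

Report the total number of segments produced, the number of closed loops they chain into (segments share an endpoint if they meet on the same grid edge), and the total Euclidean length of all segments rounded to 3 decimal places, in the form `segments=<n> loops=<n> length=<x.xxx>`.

cell (2,2): code 0100 → (2.535,3.000)–(3.000,2.584)
cell (2,3): code 1100 → (2.094,4.000)–(2.535,3.000)
cell (2,4): code 1100 → (2.263,5.000)–(2.094,4.000)
cell (2,5): code 1000 → (3.000,5.800)–(2.263,5.000)
cell (3,2): code 0110 → (3.000,2.584)–(4.000,2.318)
cell (3,5): code 1101 → (3.698,6.000)–(3.000,5.800)
cell (3,6): code 1000 → (4.000,6.085)–(3.698,6.000)
cell (4,2): code 0110 → (4.000,2.318)–(5.000,2.650)
cell (4,5): code 1011 → (5.000,5.734)–(4.253,6.000)
cell (4,6): code 0001 → (4.253,6.000)–(4.000,6.085)
cell (5,2): code 0010 → (5.000,2.650)–(5.374,3.000)
cell (5,3): code 0011 → (5.374,3.000)–(5.813,4.000)
cell (5,4): code 0011 → (5.813,4.000)–(5.645,5.000)
cell (5,5): code 0001 → (5.645,5.000)–(5.000,5.734)
total: 14 segments, chained into 1 closed loop(s), length Σ = 11.602343

segments=14 loops=1 length=11.602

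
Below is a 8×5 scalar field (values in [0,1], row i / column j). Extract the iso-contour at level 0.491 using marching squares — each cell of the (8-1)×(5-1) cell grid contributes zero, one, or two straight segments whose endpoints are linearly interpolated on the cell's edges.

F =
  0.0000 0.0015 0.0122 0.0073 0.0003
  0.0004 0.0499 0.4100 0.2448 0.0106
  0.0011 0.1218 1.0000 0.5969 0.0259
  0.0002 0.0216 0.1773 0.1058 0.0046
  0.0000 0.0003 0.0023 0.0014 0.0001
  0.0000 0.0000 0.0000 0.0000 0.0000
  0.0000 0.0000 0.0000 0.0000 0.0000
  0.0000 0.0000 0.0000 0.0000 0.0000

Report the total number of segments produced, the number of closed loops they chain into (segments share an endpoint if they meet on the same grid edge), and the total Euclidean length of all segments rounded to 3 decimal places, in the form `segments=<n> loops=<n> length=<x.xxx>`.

segments=6 loops=1 length=4.750

cell (1,1): code 0100 → (1.137,2.000)–(2.000,1.420)
cell (1,2): code 1100 → (1.699,3.000)–(1.137,2.000)
cell (1,3): code 1000 → (2.000,3.185)–(1.699,3.000)
cell (2,1): code 0010 → (2.000,1.420)–(2.619,2.000)
cell (2,2): code 0011 → (2.619,2.000)–(2.216,3.000)
cell (2,3): code 0001 → (2.216,3.000)–(2.000,3.185)
total: 6 segments, chained into 1 closed loop(s), length Σ = 4.750120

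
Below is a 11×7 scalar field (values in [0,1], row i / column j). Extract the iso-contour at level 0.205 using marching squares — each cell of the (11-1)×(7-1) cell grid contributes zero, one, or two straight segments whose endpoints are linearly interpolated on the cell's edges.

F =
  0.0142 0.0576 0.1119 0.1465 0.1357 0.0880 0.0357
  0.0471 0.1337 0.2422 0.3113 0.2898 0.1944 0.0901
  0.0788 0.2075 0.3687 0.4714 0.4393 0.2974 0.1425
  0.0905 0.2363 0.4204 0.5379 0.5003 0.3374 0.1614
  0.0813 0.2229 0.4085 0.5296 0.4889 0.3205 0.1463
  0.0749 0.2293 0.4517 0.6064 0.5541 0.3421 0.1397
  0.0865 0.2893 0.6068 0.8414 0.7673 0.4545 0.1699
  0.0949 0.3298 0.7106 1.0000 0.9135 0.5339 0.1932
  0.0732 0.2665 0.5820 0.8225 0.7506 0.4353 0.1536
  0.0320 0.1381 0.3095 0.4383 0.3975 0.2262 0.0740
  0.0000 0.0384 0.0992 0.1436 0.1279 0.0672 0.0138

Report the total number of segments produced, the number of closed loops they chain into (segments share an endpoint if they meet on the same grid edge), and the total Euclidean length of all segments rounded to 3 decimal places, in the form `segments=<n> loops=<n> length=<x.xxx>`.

segments=28 loops=1 length=24.746

cell (0,1): code 0100 → (0.715,2.000)–(1.000,1.657)
cell (0,2): code 1100 → (0.355,3.000)–(0.715,2.000)
cell (0,3): code 1100 → (0.450,4.000)–(0.355,3.000)
cell (0,4): code 1000 → (1.000,4.889)–(0.450,4.000)
cell (1,0): code 0100 → (1.966,1.000)–(2.000,0.981)
cell (1,1): code 1110 → (1.000,1.657)–(1.966,1.000)
cell (1,4): code 1101 → (1.103,5.000)–(1.000,4.889)
cell (1,5): code 1000 → (2.000,5.597)–(1.103,5.000)
cell (2,0): code 0110 → (2.000,0.981)–(3.000,0.785)
cell (2,5): code 1001 → (3.000,5.752)–(2.000,5.597)
cell (3,0): code 0110 → (3.000,0.785)–(4.000,0.874)
cell (3,5): code 1001 → (4.000,5.663)–(3.000,5.752)
cell (4,0): code 0110 → (4.000,0.874)–(5.000,0.843)
cell (4,5): code 1001 → (5.000,5.677)–(4.000,5.663)
cell (5,0): code 0110 → (5.000,0.843)–(6.000,0.584)
cell (5,5): code 1001 → (6.000,5.877)–(5.000,5.677)
cell (6,0): code 0110 → (6.000,0.584)–(7.000,0.469)
cell (6,5): code 1001 → (7.000,5.965)–(6.000,5.877)
cell (7,0): code 0110 → (7.000,0.469)–(8.000,0.682)
cell (7,5): code 1001 → (8.000,5.818)–(7.000,5.965)
cell (8,0): code 0010 → (8.000,0.682)–(8.479,1.000)
cell (8,1): code 0111 → (8.479,1.000)–(9.000,1.390)
cell (8,5): code 1001 → (9.000,5.139)–(8.000,5.818)
cell (9,1): code 0010 → (9.000,1.390)–(9.497,2.000)
cell (9,2): code 0011 → (9.497,2.000)–(9.792,3.000)
cell (9,3): code 0011 → (9.792,3.000)–(9.714,4.000)
cell (9,4): code 0011 → (9.714,4.000)–(9.133,5.000)
cell (9,5): code 0001 → (9.133,5.000)–(9.000,5.139)
total: 28 segments, chained into 1 closed loop(s), length Σ = 24.746372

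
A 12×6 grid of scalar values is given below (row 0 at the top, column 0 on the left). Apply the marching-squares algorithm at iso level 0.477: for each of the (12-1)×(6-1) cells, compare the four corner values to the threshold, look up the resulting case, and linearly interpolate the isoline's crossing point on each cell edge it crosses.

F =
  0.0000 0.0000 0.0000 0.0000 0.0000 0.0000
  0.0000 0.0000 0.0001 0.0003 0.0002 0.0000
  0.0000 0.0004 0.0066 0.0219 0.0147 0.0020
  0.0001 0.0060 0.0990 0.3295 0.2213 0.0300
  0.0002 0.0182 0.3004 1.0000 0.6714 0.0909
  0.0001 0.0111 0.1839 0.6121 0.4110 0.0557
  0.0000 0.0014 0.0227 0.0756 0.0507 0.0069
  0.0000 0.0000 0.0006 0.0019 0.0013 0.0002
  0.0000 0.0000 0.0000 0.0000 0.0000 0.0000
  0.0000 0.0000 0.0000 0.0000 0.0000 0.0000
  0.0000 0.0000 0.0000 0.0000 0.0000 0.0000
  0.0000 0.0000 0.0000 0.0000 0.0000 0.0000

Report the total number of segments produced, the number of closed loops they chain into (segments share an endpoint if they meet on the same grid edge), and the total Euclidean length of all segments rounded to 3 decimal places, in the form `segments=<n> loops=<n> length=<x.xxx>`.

cell (3,2): code 0100 → (3.220,3.000)–(4.000,2.252)
cell (3,3): code 1100 → (3.568,4.000)–(3.220,3.000)
cell (3,4): code 1000 → (4.000,4.335)–(3.568,4.000)
cell (4,2): code 0110 → (4.000,2.252)–(5.000,2.684)
cell (4,3): code 1011 → (5.000,3.672)–(4.747,4.000)
cell (4,4): code 0001 → (4.747,4.000)–(4.000,4.335)
cell (5,2): code 0010 → (5.000,2.684)–(5.252,3.000)
cell (5,3): code 0001 → (5.252,3.000)–(5.000,3.672)
total: 8 segments, chained into 1 closed loop(s), length Σ = 6.129153

segments=8 loops=1 length=6.129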